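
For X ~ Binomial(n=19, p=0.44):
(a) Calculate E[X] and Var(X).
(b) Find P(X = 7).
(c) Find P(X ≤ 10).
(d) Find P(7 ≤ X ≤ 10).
(a) E[X] = 8.3600, Var(X) = 4.6816
(b) P(X = 7) = 0.153021
(c) P(X ≤ 10) = 0.838689
(d) P(7 ≤ X ≤ 10) = 0.642636

We have X ~ Binomial(n=19, p=0.44).

(a) Moments:
E[X] = 8.3600
Var(X) = 4.6816
σ = √Var(X) = 2.1637

(b) Point probability using PMF:
P(X = 7) = 0.153021

(c) Cumulative probability using CDF:
P(X ≤ 10) = F(10) = 0.838689

(d) Range probability:
P(7 ≤ X ≤ 10) = P(X ≤ 10) - P(X ≤ 6)
                   = F(10) - F(6)
                   = 0.838689 - 0.196053
                   = 0.642636

This means approximately 64.3% of outcomes fall in the interval [7, 10].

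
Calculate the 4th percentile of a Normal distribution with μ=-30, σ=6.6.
-41.5545

We have X ~ Normal(μ=-30, σ=6.6).

We want to find x such that P(X ≤ x) = 0.04.

This is the 4th percentile, which means 4% of values fall below this point.

Using the inverse CDF (quantile function):
x = F⁻¹(0.04) = -41.5545

Verification: P(X ≤ -41.5545) = 0.04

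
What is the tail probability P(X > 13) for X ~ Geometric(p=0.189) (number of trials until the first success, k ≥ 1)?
0.065655

We have X ~ Geometric(p=0.189) (number of trials until the first success, k ≥ 1).

P(X > 13) = 1 - P(X ≤ 13)
                = 1 - F(13)
                = 1 - 0.934345
                = 0.065655

So there's approximately a 6.6% chance that X exceeds 13.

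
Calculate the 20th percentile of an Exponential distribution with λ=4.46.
0.0500

We have X ~ Exponential(λ=4.46).

We want to find x such that P(X ≤ x) = 0.2.

This is the 20th percentile, which means 20% of values fall below this point.

Using the inverse CDF (quantile function):
x = F⁻¹(0.2) = 0.0500

Verification: P(X ≤ 0.0500) = 0.2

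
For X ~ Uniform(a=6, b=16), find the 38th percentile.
9.8000

We have X ~ Uniform(a=6, b=16).

We want to find x such that P(X ≤ x) = 0.38.

This is the 38th percentile, which means 38% of values fall below this point.

Using the inverse CDF (quantile function):
x = F⁻¹(0.38) = 9.8000

Verification: P(X ≤ 9.8000) = 0.38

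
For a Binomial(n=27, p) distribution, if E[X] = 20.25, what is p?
p = 0.75

For a Binomial(n, p) distribution:
E[X] = n × p

Given n = 27 and E[X] = 20.25:
20.25 = 27 × p
p = 20.25 / 27 = 0.75

Verification: Binomial(27, 0.75) has E[X] = 20.25 ✓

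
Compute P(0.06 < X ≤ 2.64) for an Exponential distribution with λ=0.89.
0.852593

We have X ~ Exponential(λ=0.89).

To find P(0.06 < X ≤ 2.64), we use:
P(0.06 < X ≤ 2.64) = P(X ≤ 2.64) - P(X ≤ 0.06)
                 = F(2.64) - F(0.06)
                 = 0.904593 - 0.051999
                 = 0.852593

So there's approximately a 85.3% chance that X falls in this range.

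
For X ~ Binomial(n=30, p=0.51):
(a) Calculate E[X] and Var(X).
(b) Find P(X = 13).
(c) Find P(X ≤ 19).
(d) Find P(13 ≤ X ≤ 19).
(a) E[X] = 15.3000, Var(X) = 7.4970
(b) P(X = 13) = 0.102343
(c) P(X ≤ 19) = 0.938393
(d) P(13 ≤ X ≤ 19) = 0.785140

We have X ~ Binomial(n=30, p=0.51).

(a) Moments:
E[X] = 15.3000
Var(X) = 7.4970
σ = √Var(X) = 2.7381

(b) Point probability using PMF:
P(X = 13) = 0.102343

(c) Cumulative probability using CDF:
P(X ≤ 19) = F(19) = 0.938393

(d) Range probability:
P(13 ≤ X ≤ 19) = P(X ≤ 19) - P(X ≤ 12)
                   = F(19) - F(12)
                   = 0.938393 - 0.153253
                   = 0.785140

This means approximately 78.5% of outcomes fall in the interval [13, 19].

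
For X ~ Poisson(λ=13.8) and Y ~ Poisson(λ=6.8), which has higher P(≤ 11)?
Y has higher probability (P(Y ≤ 11) = 0.9552 > P(X ≤ 11) = 0.2773)

Compute P(≤ 11) for each distribution:

X ~ Poisson(λ=13.8):
P(X ≤ 11) = 0.2773

Y ~ Poisson(λ=6.8):
P(Y ≤ 11) = 0.9552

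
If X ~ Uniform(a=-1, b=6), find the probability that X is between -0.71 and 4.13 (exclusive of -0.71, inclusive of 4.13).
0.691429

We have X ~ Uniform(a=-1, b=6).

To find P(-0.71 < X ≤ 4.13), we use:
P(-0.71 < X ≤ 4.13) = P(X ≤ 4.13) - P(X ≤ -0.71)
                 = F(4.13) - F(-0.71)
                 = 0.732857 - 0.041429
                 = 0.691429

So there's approximately a 69.1% chance that X falls in this range.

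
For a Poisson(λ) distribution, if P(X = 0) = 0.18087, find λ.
λ = 1.7100

For a Poisson(λ) distribution, the PMF at 0 is:
P(X = 0) = λ^0 e^(-λ) / 0! = e^(-λ)

Given P(X = 0) = 0.18087:
e^(-λ) = 0.18087
-λ = ln(0.18087)
λ = -ln(0.18087) = 1.7100

Verification: e^(-1.7100) = 0.18087 ✓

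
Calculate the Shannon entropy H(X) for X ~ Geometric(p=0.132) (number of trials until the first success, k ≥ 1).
2.9558 nats

We have X ~ Geometric(p=0.132) (number of trials until the first success, k ≥ 1).

The Shannon entropy measures the uncertainty or information content of the distribution.

For a Geometric distribution with p=0.132 (number of trials until the first success, k ≥ 1):
H(X) = 2.9558 nats

(In bits, this would be 4.2644 bits.)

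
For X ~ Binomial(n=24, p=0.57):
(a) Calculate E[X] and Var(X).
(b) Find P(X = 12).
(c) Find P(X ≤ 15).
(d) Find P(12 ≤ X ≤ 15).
(a) E[X] = 13.6800, Var(X) = 5.8824
(b) P(X = 12) = 0.127102
(c) P(X ≤ 15) = 0.771783
(d) P(12 ≤ X ≤ 15) = 0.587754

We have X ~ Binomial(n=24, p=0.57).

(a) Moments:
E[X] = 13.6800
Var(X) = 5.8824
σ = √Var(X) = 2.4254

(b) Point probability using PMF:
P(X = 12) = 0.127102

(c) Cumulative probability using CDF:
P(X ≤ 15) = F(15) = 0.771783

(d) Range probability:
P(12 ≤ X ≤ 15) = P(X ≤ 15) - P(X ≤ 11)
                   = F(15) - F(11)
                   = 0.771783 - 0.184029
                   = 0.587754

This means approximately 58.8% of outcomes fall in the interval [12, 15].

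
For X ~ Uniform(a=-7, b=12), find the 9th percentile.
-5.2900

We have X ~ Uniform(a=-7, b=12).

We want to find x such that P(X ≤ x) = 0.09.

This is the 9th percentile, which means 9% of values fall below this point.

Using the inverse CDF (quantile function):
x = F⁻¹(0.09) = -5.2900

Verification: P(X ≤ -5.2900) = 0.09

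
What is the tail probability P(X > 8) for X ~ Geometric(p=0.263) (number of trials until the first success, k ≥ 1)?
0.087044

We have X ~ Geometric(p=0.263) (number of trials until the first success, k ≥ 1).

P(X > 8) = 1 - P(X ≤ 8)
                = 1 - F(8)
                = 1 - 0.912956
                = 0.087044

So there's approximately a 8.7% chance that X exceeds 8.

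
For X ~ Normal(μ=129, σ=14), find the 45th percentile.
127.2407

We have X ~ Normal(μ=129, σ=14).

We want to find x such that P(X ≤ x) = 0.45.

This is the 45th percentile, which means 45% of values fall below this point.

Using the inverse CDF (quantile function):
x = F⁻¹(0.45) = 127.2407

Verification: P(X ≤ 127.2407) = 0.45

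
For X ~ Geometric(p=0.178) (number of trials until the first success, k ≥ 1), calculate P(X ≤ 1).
0.178000

We have X ~ Geometric(p=0.178) (number of trials until the first success, k ≥ 1).

The CDF gives us P(X ≤ k).

Using the CDF:
P(X ≤ 1) = 0.178000

This means there's approximately a 17.8% chance that X is at most 1.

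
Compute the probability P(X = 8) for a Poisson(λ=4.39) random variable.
0.042427

We have X ~ Poisson(λ=4.39).

For a Poisson distribution, the PMF gives us the probability of each outcome.

Using the PMF formula:
P(X = 8) = 0.042427

Rounded to 4 decimal places: 0.0424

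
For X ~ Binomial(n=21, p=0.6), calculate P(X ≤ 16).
0.963044

We have X ~ Binomial(n=21, p=0.6).

The CDF gives us P(X ≤ k).

Using the CDF:
P(X ≤ 16) = 0.963044

This means there's approximately a 96.3% chance that X is at most 16.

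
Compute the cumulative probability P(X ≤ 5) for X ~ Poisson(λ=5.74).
0.488291

We have X ~ Poisson(λ=5.74).

The CDF gives us P(X ≤ k).

Using the CDF:
P(X ≤ 5) = 0.488291

This means there's approximately a 48.8% chance that X is at most 5.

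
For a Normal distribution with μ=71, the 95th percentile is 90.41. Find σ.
σ = 11.8004

For X ~ Normal(μ, σ), the p-th percentile satisfies x = μ + z_p × σ,
where z_p = Φ⁻¹(p) is the standard normal quantile.

Step 1: z_{0.95} = Φ⁻¹(0.95) = 1.6449

Step 2: Solve for σ:
90.41 = 71 + 1.6449 × σ
σ = (90.41 - 71) / 1.6449
σ = 19.41 / 1.6449
σ = 11.8004

Verification: μ + z × σ = 71 + 1.6449 × 11.8004 = 90.41 ✓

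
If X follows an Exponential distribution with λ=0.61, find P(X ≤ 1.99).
0.702963

We have X ~ Exponential(λ=0.61).

The CDF gives us P(X ≤ k).

Using the CDF:
P(X ≤ 1.99) = 0.702963

This means there's approximately a 70.3% chance that X is at most 1.99.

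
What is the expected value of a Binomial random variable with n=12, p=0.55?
6.6000

We have X ~ Binomial(n=12, p=0.55).

For a Binomial distribution with n=12, p=0.55:
E[X] = 6.6000

This is the expected (average) value of X.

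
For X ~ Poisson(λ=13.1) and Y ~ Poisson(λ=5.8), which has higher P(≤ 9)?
Y has higher probability (P(Y ≤ 9) = 0.9292 > P(X ≤ 9) = 0.1593)

Compute P(≤ 9) for each distribution:

X ~ Poisson(λ=13.1):
P(X ≤ 9) = 0.1593

Y ~ Poisson(λ=5.8):
P(Y ≤ 9) = 0.9292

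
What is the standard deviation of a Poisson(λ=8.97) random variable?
2.9950

We have X ~ Poisson(λ=8.97).

For a Poisson distribution with λ=8.97:
σ = √Var(X) = 2.9950

The standard deviation is the square root of the variance.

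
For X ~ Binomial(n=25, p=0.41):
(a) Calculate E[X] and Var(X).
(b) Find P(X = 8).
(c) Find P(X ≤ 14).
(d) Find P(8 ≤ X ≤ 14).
(a) E[X] = 10.2500, Var(X) = 6.0475
(b) P(X = 8) = 0.109853
(c) P(X ≤ 14) = 0.956891
(d) P(8 ≤ X ≤ 14) = 0.826048

We have X ~ Binomial(n=25, p=0.41).

(a) Moments:
E[X] = 10.2500
Var(X) = 6.0475
σ = √Var(X) = 2.4592

(b) Point probability using PMF:
P(X = 8) = 0.109853

(c) Cumulative probability using CDF:
P(X ≤ 14) = F(14) = 0.956891

(d) Range probability:
P(8 ≤ X ≤ 14) = P(X ≤ 14) - P(X ≤ 7)
                   = F(14) - F(7)
                   = 0.956891 - 0.130843
                   = 0.826048

This means approximately 82.6% of outcomes fall in the interval [8, 14].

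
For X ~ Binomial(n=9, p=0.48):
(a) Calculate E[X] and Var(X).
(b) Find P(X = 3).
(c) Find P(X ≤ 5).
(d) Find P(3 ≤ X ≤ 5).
(a) E[X] = 4.3200, Var(X) = 2.2464
(b) P(X = 3) = 0.183664
(c) P(X ≤ 5) = 0.783856
(d) P(3 ≤ X ≤ 5) = 0.672709

We have X ~ Binomial(n=9, p=0.48).

(a) Moments:
E[X] = 4.3200
Var(X) = 2.2464
σ = √Var(X) = 1.4988

(b) Point probability using PMF:
P(X = 3) = 0.183664

(c) Cumulative probability using CDF:
P(X ≤ 5) = F(5) = 0.783856

(d) Range probability:
P(3 ≤ X ≤ 5) = P(X ≤ 5) - P(X ≤ 2)
                   = F(5) - F(2)
                   = 0.783856 - 0.111147
                   = 0.672709

This means approximately 67.3% of outcomes fall in the interval [3, 5].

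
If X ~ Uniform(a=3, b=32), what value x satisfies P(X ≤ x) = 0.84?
27.3600

We have X ~ Uniform(a=3, b=32).

We want to find x such that P(X ≤ x) = 0.84.

This is the 84th percentile, which means 84% of values fall below this point.

Using the inverse CDF (quantile function):
x = F⁻¹(0.84) = 27.3600

Verification: P(X ≤ 27.3600) = 0.84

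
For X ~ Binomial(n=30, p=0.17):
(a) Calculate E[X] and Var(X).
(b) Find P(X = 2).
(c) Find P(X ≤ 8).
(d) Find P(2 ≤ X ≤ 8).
(a) E[X] = 5.1000, Var(X) = 4.2330
(b) P(X = 2) = 0.068167
(c) P(X ≤ 8) = 0.943667
(d) P(2 ≤ X ≤ 8) = 0.916978

We have X ~ Binomial(n=30, p=0.17).

(a) Moments:
E[X] = 5.1000
Var(X) = 4.2330
σ = √Var(X) = 2.0574

(b) Point probability using PMF:
P(X = 2) = 0.068167

(c) Cumulative probability using CDF:
P(X ≤ 8) = F(8) = 0.943667

(d) Range probability:
P(2 ≤ X ≤ 8) = P(X ≤ 8) - P(X ≤ 1)
                   = F(8) - F(1)
                   = 0.943667 - 0.026688
                   = 0.916978

This means approximately 91.7% of outcomes fall in the interval [2, 8].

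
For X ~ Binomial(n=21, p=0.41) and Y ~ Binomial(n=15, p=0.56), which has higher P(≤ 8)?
Y has higher probability (P(Y ≤ 8) = 0.5164 > P(X ≤ 8) = 0.4860)

Compute P(≤ 8) for each distribution:

X ~ Binomial(n=21, p=0.41):
P(X ≤ 8) = 0.4860

Y ~ Binomial(n=15, p=0.56):
P(Y ≤ 8) = 0.5164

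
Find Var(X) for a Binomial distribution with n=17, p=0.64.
3.9168

We have X ~ Binomial(n=17, p=0.64).

For a Binomial distribution with n=17, p=0.64:
Var(X) = 3.9168

The variance measures the spread of the distribution around the mean.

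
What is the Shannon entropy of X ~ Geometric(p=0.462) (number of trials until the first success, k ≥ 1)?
1.4941 nats

We have X ~ Geometric(p=0.462) (number of trials until the first success, k ≥ 1).

The Shannon entropy measures the uncertainty or information content of the distribution.

For a Geometric distribution with p=0.462 (number of trials until the first success, k ≥ 1):
H(X) = 1.4941 nats

(In bits, this would be 2.1555 bits.)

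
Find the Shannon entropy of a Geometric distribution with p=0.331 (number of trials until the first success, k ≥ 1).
1.9181 nats

We have X ~ Geometric(p=0.331) (number of trials until the first success, k ≥ 1).

The Shannon entropy measures the uncertainty or information content of the distribution.

For a Geometric distribution with p=0.331 (number of trials until the first success, k ≥ 1):
H(X) = 1.9181 nats

(In bits, this would be 2.7672 bits.)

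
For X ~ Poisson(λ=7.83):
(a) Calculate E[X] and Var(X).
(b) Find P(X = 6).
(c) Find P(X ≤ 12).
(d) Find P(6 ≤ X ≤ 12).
(a) E[X] = 7.8300, Var(X) = 7.8300
(b) P(X = 6) = 0.127266
(c) P(X ≤ 12) = 0.944039
(d) P(6 ≤ X ≤ 12) = 0.736730

We have X ~ Poisson(λ=7.83).

(a) Moments:
E[X] = 7.8300
Var(X) = 7.8300
σ = √Var(X) = 2.7982

(b) Point probability using PMF:
P(X = 6) = 0.127266

(c) Cumulative probability using CDF:
P(X ≤ 12) = F(12) = 0.944039

(d) Range probability:
P(6 ≤ X ≤ 12) = P(X ≤ 12) - P(X ≤ 5)
                   = F(12) - F(5)
                   = 0.944039 - 0.207310
                   = 0.736730

This means approximately 73.7% of outcomes fall in the interval [6, 12].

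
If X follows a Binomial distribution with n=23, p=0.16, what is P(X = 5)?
0.152968

We have X ~ Binomial(n=23, p=0.16).

For a Binomial distribution, the PMF gives us the probability of each outcome.

Using the PMF formula:
P(X = 5) = 0.152968

Rounded to 4 decimal places: 0.1530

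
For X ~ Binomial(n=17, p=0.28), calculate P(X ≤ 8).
0.973895

We have X ~ Binomial(n=17, p=0.28).

The CDF gives us P(X ≤ k).

Using the CDF:
P(X ≤ 8) = 0.973895

This means there's approximately a 97.4% chance that X is at most 8.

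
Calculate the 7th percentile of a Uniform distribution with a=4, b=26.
5.5400

We have X ~ Uniform(a=4, b=26).

We want to find x such that P(X ≤ x) = 0.07.

This is the 7th percentile, which means 7% of values fall below this point.

Using the inverse CDF (quantile function):
x = F⁻¹(0.07) = 5.5400

Verification: P(X ≤ 5.5400) = 0.07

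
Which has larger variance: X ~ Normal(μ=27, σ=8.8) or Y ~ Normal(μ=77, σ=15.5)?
Y has larger variance (240.2500 > 77.4400)

Compute the variance for each distribution:

X ~ Normal(μ=27, σ=8.8):
Var(X) = 77.4400

Y ~ Normal(μ=77, σ=15.5):
Var(Y) = 240.2500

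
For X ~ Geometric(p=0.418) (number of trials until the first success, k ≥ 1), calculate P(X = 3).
0.141587

We have X ~ Geometric(p=0.418) (number of trials until the first success, k ≥ 1).

For a Geometric distribution, the PMF gives us the probability of each outcome.

Using the PMF formula:
P(X = 3) = 0.141587

Rounded to 4 decimal places: 0.1416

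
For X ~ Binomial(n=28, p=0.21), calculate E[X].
5.8800

We have X ~ Binomial(n=28, p=0.21).

For a Binomial distribution with n=28, p=0.21:
E[X] = 5.8800

This is the expected (average) value of X.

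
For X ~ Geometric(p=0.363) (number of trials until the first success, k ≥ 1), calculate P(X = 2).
0.231231

We have X ~ Geometric(p=0.363) (number of trials until the first success, k ≥ 1).

For a Geometric distribution, the PMF gives us the probability of each outcome.

Using the PMF formula:
P(X = 2) = 0.231231

Rounded to 4 decimal places: 0.2312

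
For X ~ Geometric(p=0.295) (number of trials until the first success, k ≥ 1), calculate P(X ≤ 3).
0.649597

We have X ~ Geometric(p=0.295) (number of trials until the first success, k ≥ 1).

The CDF gives us P(X ≤ k).

Using the CDF:
P(X ≤ 3) = 0.649597

This means there's approximately a 65.0% chance that X is at most 3.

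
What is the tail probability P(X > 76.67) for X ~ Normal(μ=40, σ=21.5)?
0.044043

We have X ~ Normal(μ=40, σ=21.5).

P(X > 76.67) = 1 - P(X ≤ 76.67)
                = 1 - F(76.67)
                = 1 - 0.955957
                = 0.044043

So there's approximately a 4.4% chance that X exceeds 76.67.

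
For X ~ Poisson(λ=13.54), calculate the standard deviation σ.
3.6797

We have X ~ Poisson(λ=13.54).

For a Poisson distribution with λ=13.54:
σ = √Var(X) = 3.6797

The standard deviation is the square root of the variance.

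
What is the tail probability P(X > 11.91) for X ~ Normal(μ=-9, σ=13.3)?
0.057954

We have X ~ Normal(μ=-9, σ=13.3).

P(X > 11.91) = 1 - P(X ≤ 11.91)
                = 1 - F(11.91)
                = 1 - 0.942046
                = 0.057954

So there's approximately a 5.8% chance that X exceeds 11.91.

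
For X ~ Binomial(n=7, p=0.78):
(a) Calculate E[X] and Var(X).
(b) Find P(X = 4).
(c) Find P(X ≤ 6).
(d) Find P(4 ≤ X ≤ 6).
(a) E[X] = 5.4600, Var(X) = 1.2012
(b) P(X = 4) = 0.137948
(c) P(X ≤ 6) = 0.824344
(d) P(4 ≤ X ≤ 6) = 0.778207

We have X ~ Binomial(n=7, p=0.78).

(a) Moments:
E[X] = 5.4600
Var(X) = 1.2012
σ = √Var(X) = 1.0960

(b) Point probability using PMF:
P(X = 4) = 0.137948

(c) Cumulative probability using CDF:
P(X ≤ 6) = F(6) = 0.824344

(d) Range probability:
P(4 ≤ X ≤ 6) = P(X ≤ 6) - P(X ≤ 3)
                   = F(6) - F(3)
                   = 0.824344 - 0.046137
                   = 0.778207

This means approximately 77.8% of outcomes fall in the interval [4, 6].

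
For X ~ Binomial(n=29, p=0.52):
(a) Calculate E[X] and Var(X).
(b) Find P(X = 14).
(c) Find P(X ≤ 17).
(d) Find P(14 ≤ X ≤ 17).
(a) E[X] = 15.0800, Var(X) = 7.2384
(b) P(X = 14) = 0.135611
(c) P(X ≤ 17) = 0.815505
(d) P(14 ≤ X ≤ 17) = 0.537152

We have X ~ Binomial(n=29, p=0.52).

(a) Moments:
E[X] = 15.0800
Var(X) = 7.2384
σ = √Var(X) = 2.6904

(b) Point probability using PMF:
P(X = 14) = 0.135611

(c) Cumulative probability using CDF:
P(X ≤ 17) = F(17) = 0.815505

(d) Range probability:
P(14 ≤ X ≤ 17) = P(X ≤ 17) - P(X ≤ 13)
                   = F(17) - F(13)
                   = 0.815505 - 0.278353
                   = 0.537152

This means approximately 53.7% of outcomes fall in the interval [14, 17].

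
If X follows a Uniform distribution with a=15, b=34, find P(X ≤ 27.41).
0.653158

We have X ~ Uniform(a=15, b=34).

The CDF gives us P(X ≤ k).

Using the CDF:
P(X ≤ 27.41) = 0.653158

This means there's approximately a 65.3% chance that X is at most 27.41.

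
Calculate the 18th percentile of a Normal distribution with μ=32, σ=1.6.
30.5354

We have X ~ Normal(μ=32, σ=1.6).

We want to find x such that P(X ≤ x) = 0.18.

This is the 18th percentile, which means 18% of values fall below this point.

Using the inverse CDF (quantile function):
x = F⁻¹(0.18) = 30.5354

Verification: P(X ≤ 30.5354) = 0.18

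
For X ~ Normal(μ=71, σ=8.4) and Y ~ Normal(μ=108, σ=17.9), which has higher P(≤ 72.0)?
X has higher probability (P(X ≤ 72.0) = 0.5474 > P(Y ≤ 72.0) = 0.0222)

Compute P(≤ 72.0) for each distribution:

X ~ Normal(μ=71, σ=8.4):
P(X ≤ 72.0) = 0.5474

Y ~ Normal(μ=108, σ=17.9):
P(Y ≤ 72.0) = 0.0222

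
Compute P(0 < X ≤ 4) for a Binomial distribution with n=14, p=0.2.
0.826180

We have X ~ Binomial(n=14, p=0.2).

To find P(0 < X ≤ 4), we use:
P(0 < X ≤ 4) = P(X ≤ 4) - P(X ≤ 0)
                 = F(4) - F(0)
                 = 0.870160 - 0.043980
                 = 0.826180

So there's approximately a 82.6% chance that X falls in this range.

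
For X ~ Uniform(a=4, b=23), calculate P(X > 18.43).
0.240526

We have X ~ Uniform(a=4, b=23).

P(X > 18.43) = 1 - P(X ≤ 18.43)
                = 1 - F(18.43)
                = 1 - 0.759474
                = 0.240526

So there's approximately a 24.1% chance that X exceeds 18.43.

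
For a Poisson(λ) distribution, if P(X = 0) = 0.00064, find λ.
λ = 7.3540

For a Poisson(λ) distribution, the PMF at 0 is:
P(X = 0) = λ^0 e^(-λ) / 0! = e^(-λ)

Given P(X = 0) = 0.00064:
e^(-λ) = 0.00064
-λ = ln(0.00064)
λ = -ln(0.00064) = 7.3540

Verification: e^(-7.3540) = 0.00064 ✓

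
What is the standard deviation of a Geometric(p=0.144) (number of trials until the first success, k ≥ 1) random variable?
6.4250

We have X ~ Geometric(p=0.144) (number of trials until the first success, k ≥ 1).

For a Geometric distribution with p=0.144 (number of trials until the first success, k ≥ 1):
σ = √Var(X) = 6.4250

The standard deviation is the square root of the variance.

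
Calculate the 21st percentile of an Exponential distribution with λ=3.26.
0.0723

We have X ~ Exponential(λ=3.26).

We want to find x such that P(X ≤ x) = 0.21.

This is the 21st percentile, which means 21% of values fall below this point.

Using the inverse CDF (quantile function):
x = F⁻¹(0.21) = 0.0723

Verification: P(X ≤ 0.0723) = 0.21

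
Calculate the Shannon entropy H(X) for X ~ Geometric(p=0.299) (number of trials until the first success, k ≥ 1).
2.0402 nats

We have X ~ Geometric(p=0.299) (number of trials until the first success, k ≥ 1).

The Shannon entropy measures the uncertainty or information content of the distribution.

For a Geometric distribution with p=0.299 (number of trials until the first success, k ≥ 1):
H(X) = 2.0402 nats

(In bits, this would be 2.9434 bits.)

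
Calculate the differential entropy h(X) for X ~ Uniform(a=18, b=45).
3.2958 nats

We have X ~ Uniform(a=18, b=45).

The differential entropy measures the uncertainty or information content of the distribution.

For a Uniform distribution with a=18, b=45:
h(X) = 3.2958 nats

(In bits, this would be 4.7549 bits.)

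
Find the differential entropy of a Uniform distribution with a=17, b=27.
2.3026 nats

We have X ~ Uniform(a=17, b=27).

The differential entropy measures the uncertainty or information content of the distribution.

For a Uniform distribution with a=17, b=27:
h(X) = 2.3026 nats

(In bits, this would be 3.3219 bits.)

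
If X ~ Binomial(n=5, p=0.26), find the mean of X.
1.3000

We have X ~ Binomial(n=5, p=0.26).

For a Binomial distribution with n=5, p=0.26:
E[X] = 1.3000

This is the expected (average) value of X.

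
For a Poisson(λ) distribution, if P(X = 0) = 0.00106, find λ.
λ = 6.8495

For a Poisson(λ) distribution, the PMF at 0 is:
P(X = 0) = λ^0 e^(-λ) / 0! = e^(-λ)

Given P(X = 0) = 0.00106:
e^(-λ) = 0.00106
-λ = ln(0.00106)
λ = -ln(0.00106) = 6.8495

Verification: e^(-6.8495) = 0.00106 ✓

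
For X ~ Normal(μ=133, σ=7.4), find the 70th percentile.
136.8806

We have X ~ Normal(μ=133, σ=7.4).

We want to find x such that P(X ≤ x) = 0.7.

This is the 70th percentile, which means 70% of values fall below this point.

Using the inverse CDF (quantile function):
x = F⁻¹(0.7) = 136.8806

Verification: P(X ≤ 136.8806) = 0.7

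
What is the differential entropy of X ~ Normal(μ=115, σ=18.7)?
4.3475 nats

We have X ~ Normal(μ=115, σ=18.7).

The differential entropy measures the uncertainty or information content of the distribution.

For a Normal distribution with μ=115, σ=18.7:
h(X) = 4.3475 nats

(In bits, this would be 6.2721 bits.)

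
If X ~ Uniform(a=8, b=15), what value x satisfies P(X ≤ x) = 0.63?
12.4100

We have X ~ Uniform(a=8, b=15).

We want to find x such that P(X ≤ x) = 0.63.

This is the 63rd percentile, which means 63% of values fall below this point.

Using the inverse CDF (quantile function):
x = F⁻¹(0.63) = 12.4100

Verification: P(X ≤ 12.4100) = 0.63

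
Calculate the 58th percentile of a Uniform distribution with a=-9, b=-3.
-5.5200

We have X ~ Uniform(a=-9, b=-3).

We want to find x such that P(X ≤ x) = 0.58.

This is the 58th percentile, which means 58% of values fall below this point.

Using the inverse CDF (quantile function):
x = F⁻¹(0.58) = -5.5200

Verification: P(X ≤ -5.5200) = 0.58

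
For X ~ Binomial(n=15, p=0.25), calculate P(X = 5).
0.165146

We have X ~ Binomial(n=15, p=0.25).

For a Binomial distribution, the PMF gives us the probability of each outcome.

Using the PMF formula:
P(X = 5) = 0.165146

Rounded to 4 decimal places: 0.1651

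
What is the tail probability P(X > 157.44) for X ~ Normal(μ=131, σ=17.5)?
0.065412

We have X ~ Normal(μ=131, σ=17.5).

P(X > 157.44) = 1 - P(X ≤ 157.44)
                = 1 - F(157.44)
                = 1 - 0.934588
                = 0.065412

So there's approximately a 6.5% chance that X exceeds 157.44.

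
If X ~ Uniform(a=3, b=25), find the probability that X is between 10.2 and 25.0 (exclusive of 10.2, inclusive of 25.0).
0.672727

We have X ~ Uniform(a=3, b=25).

To find P(10.2 < X ≤ 25.0), we use:
P(10.2 < X ≤ 25.0) = P(X ≤ 25.0) - P(X ≤ 10.2)
                 = F(25.0) - F(10.2)
                 = 1.000000 - 0.327273
                 = 0.672727

So there's approximately a 67.3% chance that X falls in this range.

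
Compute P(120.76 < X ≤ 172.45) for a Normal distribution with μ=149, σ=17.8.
0.849839

We have X ~ Normal(μ=149, σ=17.8).

To find P(120.76 < X ≤ 172.45), we use:
P(120.76 < X ≤ 172.45) = P(X ≤ 172.45) - P(X ≤ 120.76)
                 = F(172.45) - F(120.76)
                 = 0.906150 - 0.056311
                 = 0.849839

So there's approximately a 85.0% chance that X falls in this range.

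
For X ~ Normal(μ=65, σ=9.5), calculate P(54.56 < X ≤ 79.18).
0.796338

We have X ~ Normal(μ=65, σ=9.5).

To find P(54.56 < X ≤ 79.18), we use:
P(54.56 < X ≤ 79.18) = P(X ≤ 79.18) - P(X ≤ 54.56)
                 = F(79.18) - F(54.56)
                 = 0.932233 - 0.135896
                 = 0.796338

So there's approximately a 79.6% chance that X falls in this range.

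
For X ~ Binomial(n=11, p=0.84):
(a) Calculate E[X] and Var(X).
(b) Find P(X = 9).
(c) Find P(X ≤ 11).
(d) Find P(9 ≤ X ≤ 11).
(a) E[X] = 9.2400, Var(X) = 1.4784
(b) P(X = 9) = 0.293168
(c) P(X ≤ 11) = 1.000000
(d) P(9 ≤ X ≤ 11) = 0.747911

We have X ~ Binomial(n=11, p=0.84).

(a) Moments:
E[X] = 9.2400
Var(X) = 1.4784
σ = √Var(X) = 1.2159

(b) Point probability using PMF:
P(X = 9) = 0.293168

(c) Cumulative probability using CDF:
P(X ≤ 11) = F(11) = 1.000000

(d) Range probability:
P(9 ≤ X ≤ 11) = P(X ≤ 11) - P(X ≤ 8)
                   = F(11) - F(8)
                   = 1.000000 - 0.252089
                   = 0.747911

This means approximately 74.8% of outcomes fall in the interval [9, 11].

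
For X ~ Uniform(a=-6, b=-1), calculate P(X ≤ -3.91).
0.418000

We have X ~ Uniform(a=-6, b=-1).

The CDF gives us P(X ≤ k).

Using the CDF:
P(X ≤ -3.91) = 0.418000

This means there's approximately a 41.8% chance that X is at most -3.91.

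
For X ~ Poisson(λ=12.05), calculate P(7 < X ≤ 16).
0.808629

We have X ~ Poisson(λ=12.05).

To find P(7 < X ≤ 16), we use:
P(7 < X ≤ 16) = P(X ≤ 16) - P(X ≤ 7)
                 = F(16) - F(7)
                 = 0.895972 - 0.087343
                 = 0.808629

So there's approximately a 80.9% chance that X falls in this range.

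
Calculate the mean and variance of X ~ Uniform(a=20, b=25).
E[X] = 22.5000, Var(X) = 2.0833

We have X ~ Uniform(a=20, b=25).

For a Uniform distribution with a=20, b=25:

Expected value:
E[X] = 22.5000

Variance:
Var(X) = 2.0833

Standard deviation:
σ = √Var(X) = 1.4434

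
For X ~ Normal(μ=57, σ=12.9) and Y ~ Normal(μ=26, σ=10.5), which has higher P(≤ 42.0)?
Y has higher probability (P(Y ≤ 42.0) = 0.9362 > P(X ≤ 42.0) = 0.1225)

Compute P(≤ 42.0) for each distribution:

X ~ Normal(μ=57, σ=12.9):
P(X ≤ 42.0) = 0.1225

Y ~ Normal(μ=26, σ=10.5):
P(Y ≤ 42.0) = 0.9362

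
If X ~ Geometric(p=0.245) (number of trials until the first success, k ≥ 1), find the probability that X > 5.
0.245321

We have X ~ Geometric(p=0.245) (number of trials until the first success, k ≥ 1).

P(X > 5) = 1 - P(X ≤ 5)
                = 1 - F(5)
                = 1 - 0.754679
                = 0.245321

So there's approximately a 24.5% chance that X exceeds 5.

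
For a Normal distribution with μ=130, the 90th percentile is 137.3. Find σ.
σ = 5.6962

For X ~ Normal(μ, σ), the p-th percentile satisfies x = μ + z_p × σ,
where z_p = Φ⁻¹(p) is the standard normal quantile.

Step 1: z_{0.9} = Φ⁻¹(0.9) = 1.2816

Step 2: Solve for σ:
137.3 = 130 + 1.2816 × σ
σ = (137.3 - 130) / 1.2816
σ = 7.30 / 1.2816
σ = 5.6962

Verification: μ + z × σ = 130 + 1.2816 × 5.6962 = 137.30 ✓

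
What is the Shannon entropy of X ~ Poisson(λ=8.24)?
2.4626 nats

We have X ~ Poisson(λ=8.24).

The Shannon entropy measures the uncertainty or information content of the distribution.

For a Poisson distribution with λ=8.24:
H(X) = 2.4626 nats

(In bits, this would be 3.5527 bits.)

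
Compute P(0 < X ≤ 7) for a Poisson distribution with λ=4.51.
0.901589

We have X ~ Poisson(λ=4.51).

To find P(0 < X ≤ 7), we use:
P(0 < X ≤ 7) = P(X ≤ 7) - P(X ≤ 0)
                 = F(7) - F(0)
                 = 0.912588 - 0.010998
                 = 0.901589

So there's approximately a 90.2% chance that X falls in this range.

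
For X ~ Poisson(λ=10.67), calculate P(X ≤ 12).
0.724208

We have X ~ Poisson(λ=10.67).

The CDF gives us P(X ≤ k).

Using the CDF:
P(X ≤ 12) = 0.724208

This means there's approximately a 72.4% chance that X is at most 12.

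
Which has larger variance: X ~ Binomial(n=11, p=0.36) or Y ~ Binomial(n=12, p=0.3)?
X has larger variance (2.5344 > 2.5200)

Compute the variance for each distribution:

X ~ Binomial(n=11, p=0.36):
Var(X) = 2.5344

Y ~ Binomial(n=12, p=0.3):
Var(Y) = 2.5200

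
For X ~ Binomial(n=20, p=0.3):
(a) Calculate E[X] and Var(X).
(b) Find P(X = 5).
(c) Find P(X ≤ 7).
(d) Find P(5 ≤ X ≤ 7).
(a) E[X] = 6.0000, Var(X) = 4.2000
(b) P(X = 5) = 0.178863
(c) P(X ≤ 7) = 0.772272
(d) P(5 ≤ X ≤ 7) = 0.534764

We have X ~ Binomial(n=20, p=0.3).

(a) Moments:
E[X] = 6.0000
Var(X) = 4.2000
σ = √Var(X) = 2.0494

(b) Point probability using PMF:
P(X = 5) = 0.178863

(c) Cumulative probability using CDF:
P(X ≤ 7) = F(7) = 0.772272

(d) Range probability:
P(5 ≤ X ≤ 7) = P(X ≤ 7) - P(X ≤ 4)
                   = F(7) - F(4)
                   = 0.772272 - 0.237508
                   = 0.534764

This means approximately 53.5% of outcomes fall in the interval [5, 7].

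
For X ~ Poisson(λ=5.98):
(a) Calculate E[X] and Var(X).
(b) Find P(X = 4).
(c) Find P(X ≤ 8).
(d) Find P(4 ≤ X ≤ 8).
(a) E[X] = 5.9800, Var(X) = 5.9800
(b) P(X = 4) = 0.134745
(c) P(X ≤ 8) = 0.849296
(d) P(4 ≤ X ≤ 8) = 0.696298

We have X ~ Poisson(λ=5.98).

(a) Moments:
E[X] = 5.9800
Var(X) = 5.9800
σ = √Var(X) = 2.4454

(b) Point probability using PMF:
P(X = 4) = 0.134745

(c) Cumulative probability using CDF:
P(X ≤ 8) = F(8) = 0.849296

(d) Range probability:
P(4 ≤ X ≤ 8) = P(X ≤ 8) - P(X ≤ 3)
                   = F(8) - F(3)
                   = 0.849296 - 0.152998
                   = 0.696298

This means approximately 69.6% of outcomes fall in the interval [4, 8].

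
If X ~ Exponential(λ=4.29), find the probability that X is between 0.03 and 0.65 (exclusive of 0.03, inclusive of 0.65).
0.817724

We have X ~ Exponential(λ=4.29).

To find P(0.03 < X ≤ 0.65), we use:
P(0.03 < X ≤ 0.65) = P(X ≤ 0.65) - P(X ≤ 0.03)
                 = F(0.65) - F(0.03)
                 = 0.938487 - 0.120762
                 = 0.817724

So there's approximately a 81.8% chance that X falls in this range.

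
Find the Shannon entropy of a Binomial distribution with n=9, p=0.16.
1.4599 nats

We have X ~ Binomial(n=9, p=0.16).

The Shannon entropy measures the uncertainty or information content of the distribution.

For a Binomial distribution with n=9, p=0.16:
H(X) = 1.4599 nats

(In bits, this would be 2.1061 bits.)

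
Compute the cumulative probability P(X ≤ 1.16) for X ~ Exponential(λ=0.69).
0.550851

We have X ~ Exponential(λ=0.69).

The CDF gives us P(X ≤ k).

Using the CDF:
P(X ≤ 1.16) = 0.550851

This means there's approximately a 55.1% chance that X is at most 1.16.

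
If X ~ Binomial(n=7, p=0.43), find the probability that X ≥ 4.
0.349841

We have X ~ Binomial(n=7, p=0.43).

For discrete distributions, P(X ≥ 4) = 1 - P(X ≤ 3).

P(X ≤ 3) = 0.650159
P(X ≥ 4) = 1 - 0.650159 = 0.349841

So there's approximately a 35.0% chance that X is at least 4.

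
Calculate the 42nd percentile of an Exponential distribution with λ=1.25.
0.4358

We have X ~ Exponential(λ=1.25).

We want to find x such that P(X ≤ x) = 0.42.

This is the 42nd percentile, which means 42% of values fall below this point.

Using the inverse CDF (quantile function):
x = F⁻¹(0.42) = 0.4358

Verification: P(X ≤ 0.4358) = 0.42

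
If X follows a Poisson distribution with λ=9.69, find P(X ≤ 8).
0.368783

We have X ~ Poisson(λ=9.69).

The CDF gives us P(X ≤ k).

Using the CDF:
P(X ≤ 8) = 0.368783

This means there's approximately a 36.9% chance that X is at most 8.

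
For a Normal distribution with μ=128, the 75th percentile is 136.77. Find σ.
σ = 13.0024

For X ~ Normal(μ, σ), the p-th percentile satisfies x = μ + z_p × σ,
where z_p = Φ⁻¹(p) is the standard normal quantile.

Step 1: z_{0.75} = Φ⁻¹(0.75) = 0.6745

Step 2: Solve for σ:
136.77 = 128 + 0.6745 × σ
σ = (136.77 - 128) / 0.6745
σ = 8.77 / 0.6745
σ = 13.0024

Verification: μ + z × σ = 128 + 0.6745 × 13.0024 = 136.77 ✓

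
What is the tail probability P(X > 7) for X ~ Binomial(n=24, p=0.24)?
0.199058

We have X ~ Binomial(n=24, p=0.24).

P(X > 7) = 1 - P(X ≤ 7)
                = 1 - F(7)
                = 1 - 0.800942
                = 0.199058

So there's approximately a 19.9% chance that X exceeds 7.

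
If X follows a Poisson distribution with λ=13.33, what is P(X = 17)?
0.060520

We have X ~ Poisson(λ=13.33).

For a Poisson distribution, the PMF gives us the probability of each outcome.

Using the PMF formula:
P(X = 17) = 0.060520

Rounded to 4 decimal places: 0.0605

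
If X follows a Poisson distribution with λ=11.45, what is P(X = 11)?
0.118313

We have X ~ Poisson(λ=11.45).

For a Poisson distribution, the PMF gives us the probability of each outcome.

Using the PMF formula:
P(X = 11) = 0.118313

Rounded to 4 decimal places: 0.1183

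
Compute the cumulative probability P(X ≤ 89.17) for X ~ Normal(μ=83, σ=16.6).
0.644937

We have X ~ Normal(μ=83, σ=16.6).

The CDF gives us P(X ≤ k).

Using the CDF:
P(X ≤ 89.17) = 0.644937

This means there's approximately a 64.5% chance that X is at most 89.17.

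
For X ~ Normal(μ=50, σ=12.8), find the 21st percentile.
39.6778

We have X ~ Normal(μ=50, σ=12.8).

We want to find x such that P(X ≤ x) = 0.21.

This is the 21st percentile, which means 21% of values fall below this point.

Using the inverse CDF (quantile function):
x = F⁻¹(0.21) = 39.6778

Verification: P(X ≤ 39.6778) = 0.21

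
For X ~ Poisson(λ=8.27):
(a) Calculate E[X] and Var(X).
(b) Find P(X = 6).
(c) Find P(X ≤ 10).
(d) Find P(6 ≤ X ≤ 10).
(a) E[X] = 8.2700, Var(X) = 8.2700
(b) P(X = 6) = 0.113785
(c) P(X ≤ 10) = 0.788213
(d) P(6 ≤ X ≤ 10) = 0.620477

We have X ~ Poisson(λ=8.27).

(a) Moments:
E[X] = 8.2700
Var(X) = 8.2700
σ = √Var(X) = 2.8758

(b) Point probability using PMF:
P(X = 6) = 0.113785

(c) Cumulative probability using CDF:
P(X ≤ 10) = F(10) = 0.788213

(d) Range probability:
P(6 ≤ X ≤ 10) = P(X ≤ 10) - P(X ≤ 5)
                   = F(10) - F(5)
                   = 0.788213 - 0.167735
                   = 0.620477

This means approximately 62.0% of outcomes fall in the interval [6, 10].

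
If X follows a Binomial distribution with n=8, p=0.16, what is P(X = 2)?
0.251810

We have X ~ Binomial(n=8, p=0.16).

For a Binomial distribution, the PMF gives us the probability of each outcome.

Using the PMF formula:
P(X = 2) = 0.251810

Rounded to 4 decimal places: 0.2518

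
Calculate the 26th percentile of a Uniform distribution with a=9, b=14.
10.3000

We have X ~ Uniform(a=9, b=14).

We want to find x such that P(X ≤ x) = 0.26.

This is the 26th percentile, which means 26% of values fall below this point.

Using the inverse CDF (quantile function):
x = F⁻¹(0.26) = 10.3000

Verification: P(X ≤ 10.3000) = 0.26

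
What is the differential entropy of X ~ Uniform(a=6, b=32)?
3.2581 nats

We have X ~ Uniform(a=6, b=32).

The differential entropy measures the uncertainty or information content of the distribution.

For a Uniform distribution with a=6, b=32:
h(X) = 3.2581 nats

(In bits, this would be 4.7004 bits.)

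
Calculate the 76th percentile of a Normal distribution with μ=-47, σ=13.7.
-37.3237

We have X ~ Normal(μ=-47, σ=13.7).

We want to find x such that P(X ≤ x) = 0.76.

This is the 76th percentile, which means 76% of values fall below this point.

Using the inverse CDF (quantile function):
x = F⁻¹(0.76) = -37.3237

Verification: P(X ≤ -37.3237) = 0.76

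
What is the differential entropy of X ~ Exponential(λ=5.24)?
-0.6563 nats

We have X ~ Exponential(λ=5.24).

The differential entropy measures the uncertainty or information content of the distribution.

For an Exponential distribution with λ=5.24:
h(X) = -0.6563 nats

(In bits, this would be -0.9469 bits.)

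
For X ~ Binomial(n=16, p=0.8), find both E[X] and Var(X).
E[X] = 12.8000, Var(X) = 2.5600

We have X ~ Binomial(n=16, p=0.8).

For a Binomial distribution with n=16, p=0.8:

Expected value:
E[X] = 12.8000

Variance:
Var(X) = 2.5600

Standard deviation:
σ = √Var(X) = 1.6000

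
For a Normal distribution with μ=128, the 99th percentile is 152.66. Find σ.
σ = 10.6003

For X ~ Normal(μ, σ), the p-th percentile satisfies x = μ + z_p × σ,
where z_p = Φ⁻¹(p) is the standard normal quantile.

Step 1: z_{0.99} = Φ⁻¹(0.99) = 2.3263

Step 2: Solve for σ:
152.66 = 128 + 2.3263 × σ
σ = (152.66 - 128) / 2.3263
σ = 24.66 / 2.3263
σ = 10.6003

Verification: μ + z × σ = 128 + 2.3263 × 10.6003 = 152.66 ✓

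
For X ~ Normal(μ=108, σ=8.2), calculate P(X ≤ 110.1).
0.601062

We have X ~ Normal(μ=108, σ=8.2).

The CDF gives us P(X ≤ k).

Using the CDF:
P(X ≤ 110.1) = 0.601062

This means there's approximately a 60.1% chance that X is at most 110.1.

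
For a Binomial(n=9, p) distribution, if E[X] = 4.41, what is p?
p = 0.49

For a Binomial(n, p) distribution:
E[X] = n × p

Given n = 9 and E[X] = 4.41:
4.41 = 9 × p
p = 4.41 / 9 = 0.49

Verification: Binomial(9, 0.49) has E[X] = 4.41 ✓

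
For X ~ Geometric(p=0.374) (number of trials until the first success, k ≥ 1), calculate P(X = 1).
0.374000

We have X ~ Geometric(p=0.374) (number of trials until the first success, k ≥ 1).

For a Geometric distribution, the PMF gives us the probability of each outcome.

Using the PMF formula:
P(X = 1) = 0.374000

Rounded to 4 decimal places: 0.3740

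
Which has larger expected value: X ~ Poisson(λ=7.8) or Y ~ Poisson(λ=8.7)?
Y has larger mean (8.7000 > 7.8000)

Compute the expected value for each distribution:

X ~ Poisson(λ=7.8):
E[X] = 7.8000

Y ~ Poisson(λ=8.7):
E[Y] = 8.7000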